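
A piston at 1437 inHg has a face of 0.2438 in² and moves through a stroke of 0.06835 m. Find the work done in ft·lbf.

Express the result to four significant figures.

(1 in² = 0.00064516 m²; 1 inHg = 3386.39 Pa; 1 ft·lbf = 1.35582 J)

38.59 ft·lbf

1437 inHg → 4.86624×10⁶ Pa
0.2438 in² → 1.5729×10⁻⁴ m²
F = P × A = 4.86624×10⁶ × 1.5729×10⁻⁴ = 765.411 N
W = F × d = 765.411 × 0.06835 = 52.3158 J
In ft·lbf: 52.3158 / 1.35582 = 38.5861 ft·lbf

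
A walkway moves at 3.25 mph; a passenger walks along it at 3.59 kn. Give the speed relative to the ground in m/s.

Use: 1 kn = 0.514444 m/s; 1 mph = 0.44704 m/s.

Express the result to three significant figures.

3.25 mph × 0.44704 = 1.45288 m/s
3.59 kn × 0.514444 = 1.84685 m/s
Sum: 1.45288 + 1.84685 = 3.29973 m/s

3.30 m/s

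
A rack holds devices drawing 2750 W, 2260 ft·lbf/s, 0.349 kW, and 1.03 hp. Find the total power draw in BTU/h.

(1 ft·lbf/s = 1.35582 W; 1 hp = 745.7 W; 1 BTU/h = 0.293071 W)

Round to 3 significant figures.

2.37×10⁴ BTU/h

2750 W (already W)
2260 ft·lbf/s × 1.35582 → 3064.15 W
0.349 kW × 1000 → 349 W
1.03 hp × 745.7 → 768.071 W
Combined: 2750 + 3064.15 + 349 + 768.071 = 6931.22 W
In BTU/h: 6931.22 / 0.293071 = 23650.3 BTU/h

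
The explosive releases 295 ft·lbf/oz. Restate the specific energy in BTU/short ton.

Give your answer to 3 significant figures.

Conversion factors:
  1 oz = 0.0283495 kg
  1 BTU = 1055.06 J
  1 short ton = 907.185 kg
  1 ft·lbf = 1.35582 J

1.21×10⁴ BTU/short ton

295 ft·lbf/oz × 1.35582 J/ft·lbf ÷ 0.0283495 kg/oz = 14108.4 J/kg
14108.4 J/kg ÷ 1055.06 J/BTU × 907.185 kg/short ton = 12131 BTU/short ton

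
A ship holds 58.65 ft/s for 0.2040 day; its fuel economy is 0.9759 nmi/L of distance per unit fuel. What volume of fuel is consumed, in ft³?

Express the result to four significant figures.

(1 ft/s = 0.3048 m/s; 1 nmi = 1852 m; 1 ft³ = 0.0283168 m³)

58.65 ft/s → 17.8765 m/s
0.2040 day → 17625.6 s
d = v × t = 17.8765 × 17625.6 = 315084 m
0.9759 nmi/L → 1.80737×10⁶ m/m³
V = d / (distance per unit fuel) = 315084 / 1.80737×10⁶ = 0.174333 m³
In ft³: 0.174333 / 0.0283168 = 6.15652 ft³

6.157 ft³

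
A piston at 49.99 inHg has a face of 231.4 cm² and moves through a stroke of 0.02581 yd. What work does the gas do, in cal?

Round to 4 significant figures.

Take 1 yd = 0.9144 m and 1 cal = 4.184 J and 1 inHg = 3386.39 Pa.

22.10 cal

49.99 inHg → 169286 Pa
231.4 cm² → 0.02314 m²
F = P × A = 169286 × 0.02314 = 3917.28 N
0.02581 yd → 0.0236007 m
W = F × d = 3917.28 × 0.0236007 = 92.4506 J
In cal: 92.4506 / 4.184 = 22.0962 cal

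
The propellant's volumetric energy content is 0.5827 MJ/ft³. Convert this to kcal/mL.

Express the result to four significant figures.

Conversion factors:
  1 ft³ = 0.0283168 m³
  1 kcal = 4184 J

0.004918 kcal/mL

0.5827 MJ/ft³ × 1000000 J/MJ ÷ 0.0283168 m³/ft³ = 2.05779×10⁷ J/m³
2.05779×10⁷ J/m³ ÷ 4184 J/kcal × 10⁻⁶ m³/mL = 0.00491824 kcal/mL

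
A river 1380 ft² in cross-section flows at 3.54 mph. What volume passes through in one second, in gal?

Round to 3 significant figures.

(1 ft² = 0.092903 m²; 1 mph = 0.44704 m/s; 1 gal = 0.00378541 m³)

5.36×10⁴ gal

3.54 mph × 0.44704 → 1.58252 m/s
1380 ft² × 0.092903 → 128.206 m²
V = v × A × t = 1.58252 m/s × 128.206 m² × 1 s = 202.889 m³
202.889 m³ ÷ (0.00378541 m³/gal) = 53597.6 gal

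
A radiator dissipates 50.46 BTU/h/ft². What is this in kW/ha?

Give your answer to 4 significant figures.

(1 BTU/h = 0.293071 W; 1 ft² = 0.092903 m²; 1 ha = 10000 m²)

1592 kW/ha

50.46 BTU/h/ft² × 0.293071 W/BTU/h ÷ 0.092903 m²/ft² = 159.181 W/m²
159.181 W/m² ÷ 1000 W/kW × 10000 m²/ha = 1591.81 kW/ha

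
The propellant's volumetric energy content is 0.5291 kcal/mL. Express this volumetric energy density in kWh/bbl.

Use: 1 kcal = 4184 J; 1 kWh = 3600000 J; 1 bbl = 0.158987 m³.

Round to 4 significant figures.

0.5291 kcal/mL × 4184 J/kcal ÷ 10⁻⁶ m³/mL = 2.21375×10⁹ J/m³
2.21375×10⁹ J/m³ ÷ 3600000 J/kWh × 0.158987 m³/bbl = 97.766 kWh/bbl

97.77 kWh/bbl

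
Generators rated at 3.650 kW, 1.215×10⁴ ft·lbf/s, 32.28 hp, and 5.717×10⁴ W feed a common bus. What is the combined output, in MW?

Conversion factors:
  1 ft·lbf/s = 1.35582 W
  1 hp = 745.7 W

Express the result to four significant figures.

0.1014 MW

3.650 kW × 1000 → 3650 W
1.215×10⁴ ft·lbf/s × 1.35582 → 16473.2 W
32.28 hp × 745.7 → 24071.2 W
5.717×10⁴ W (already W)
Total: 3650 + 16473.2 + 24071.2 + 57170 = 101364 W
In MW: 101364 / 1000000 = 0.101364 MW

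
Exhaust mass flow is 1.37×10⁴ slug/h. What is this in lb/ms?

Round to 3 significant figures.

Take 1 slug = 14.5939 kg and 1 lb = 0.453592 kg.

0.122 lb/ms

1.37×10⁴ slug/h × 14.5939 kg/slug ÷ 3600 s/h = 55.5379 kg/s
55.5379 kg/s ÷ 0.453592 kg/lb × 0.001 s/ms = 0.12244 lb/ms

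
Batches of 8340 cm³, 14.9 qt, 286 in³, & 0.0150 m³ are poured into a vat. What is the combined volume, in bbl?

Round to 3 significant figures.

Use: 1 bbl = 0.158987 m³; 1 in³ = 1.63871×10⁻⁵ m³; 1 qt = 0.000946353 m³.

0.265 bbl

8340 cm³ × 10⁻⁶ = 0.00834 m³
14.9 qt × 0.000946353 = 0.0141007 m³
286 in³ × 1.63871×10⁻⁵ = 0.00468671 m³
0.0150 m³ (already m³)
Total: 0.00834 + 0.0141007 + 0.00468671 + 0.015 = 0.0421274 m³
In bbl: 0.0421274 / 0.158987 = 0.264974 bbl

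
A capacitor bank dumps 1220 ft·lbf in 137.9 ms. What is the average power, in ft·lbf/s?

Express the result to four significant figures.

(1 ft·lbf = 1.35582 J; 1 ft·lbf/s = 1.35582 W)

8847 ft·lbf/s

1220 ft·lbf × 1.35582 = 1654.1 J
137.9 ms × 0.001 = 0.1379 s
P = E / t = 1654.1 J / 0.1379 s = 11994.9 W
11994.9 W ÷ (1.35582 W/ft·lbf/s) = 8846.97 ft·lbf/s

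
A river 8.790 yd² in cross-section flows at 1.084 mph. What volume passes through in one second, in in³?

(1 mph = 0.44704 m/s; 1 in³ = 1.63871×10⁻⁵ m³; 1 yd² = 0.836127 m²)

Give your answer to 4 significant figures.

2.173×10⁵ in³

1.084 mph × 0.44704 = 0.484591 m/s
8.790 yd² × 0.836127 = 7.34956 m²
V = v × A × t = 0.484591 m/s × 7.34956 m² × 1 s = 3.56153 m³
3.56153 m³ ÷ (1.63871×10⁻⁵ m³/in³) = 217337 in³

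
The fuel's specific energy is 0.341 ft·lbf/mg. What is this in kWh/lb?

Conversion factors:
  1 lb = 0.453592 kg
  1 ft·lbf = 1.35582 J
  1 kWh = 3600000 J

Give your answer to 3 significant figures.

0.341 ft·lbf/mg × 1.35582 J/ft·lbf ÷ 10⁻⁶ kg/mg = 462335 J/kg
462335 J/kg ÷ 3600000 J/kWh × 0.453592 kg/lb = 0.0582532 kWh/lb

0.0583 kWh/lb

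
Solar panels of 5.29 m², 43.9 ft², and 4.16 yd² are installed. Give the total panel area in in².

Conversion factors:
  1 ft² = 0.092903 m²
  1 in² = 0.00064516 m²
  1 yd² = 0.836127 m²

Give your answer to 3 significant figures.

1.99×10⁴ in²

5.29 m² (already m²)
43.9 ft² × 0.092903 = 4.07844 m²
4.16 yd² × 0.836127 = 3.47829 m²
Sum: 5.29 + 4.07844 + 3.47829 = 12.8467 m²
In in²: 12.8467 / 0.00064516 = 19912.4 in²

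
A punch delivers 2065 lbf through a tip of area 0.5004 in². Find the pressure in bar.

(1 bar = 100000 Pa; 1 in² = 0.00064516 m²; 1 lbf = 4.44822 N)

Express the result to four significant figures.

2065 lbf × 4.44822 = 9185.57 N
0.5004 in² × 0.00064516 = 3.22838×10⁻⁴ m²
P = F / A = 9185.57 N / 3.22838×10⁻⁴ m² = 2.84526×10⁷ Pa
2.84526×10⁷ Pa ÷ (100000 Pa/bar) = 284.526 bar

284.5 bar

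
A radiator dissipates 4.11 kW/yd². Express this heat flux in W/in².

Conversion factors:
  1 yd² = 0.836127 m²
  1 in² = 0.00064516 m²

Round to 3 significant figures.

4.11 kW/yd² × 1000 W/kW ÷ 0.836127 m²/yd² = 4915.52 W/m²
4915.52 W/m² × 0.00064516 m²/in² = 3.1713 W/in²

3.17 W/in²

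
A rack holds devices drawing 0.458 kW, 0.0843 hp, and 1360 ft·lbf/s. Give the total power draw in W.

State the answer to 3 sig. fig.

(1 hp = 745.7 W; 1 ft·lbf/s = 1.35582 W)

2360 W

0.458 kW × 1000 → 458 W
0.0843 hp × 745.7 → 62.8625 W
1360 ft·lbf/s × 1.35582 → 1843.92 W
Combined: 458 + 62.8625 + 1843.92 = 2364.78 W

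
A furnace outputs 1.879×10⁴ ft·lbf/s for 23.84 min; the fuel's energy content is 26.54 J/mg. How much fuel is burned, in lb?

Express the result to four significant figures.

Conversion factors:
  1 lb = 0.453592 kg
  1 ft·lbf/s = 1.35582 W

3.027 lb

1.879×10⁴ ft·lbf/s → 25475.9 W
23.84 min → 1430.4 s
E = P × t = 25475.9 × 1430.4 = 3.64407×10⁷ J
26.54 J/mg → 2.654×10⁷ J/kg
m = E / e_s = 3.64407×10⁷ / 2.654×10⁷ = 1.37305 kg
In lb: 1.37305 / 0.453592 = 3.02706 lb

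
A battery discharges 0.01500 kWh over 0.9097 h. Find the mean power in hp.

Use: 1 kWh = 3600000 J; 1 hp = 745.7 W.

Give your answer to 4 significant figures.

0.02211 hp

0.01500 kWh × 3600000 → 54000 J
0.9097 h × 3600 → 3274.92 s
P = E / t = 54000 J / 3274.92 s = 16.489 W
16.489 W ÷ (745.7 W/hp) = 0.0221121 hp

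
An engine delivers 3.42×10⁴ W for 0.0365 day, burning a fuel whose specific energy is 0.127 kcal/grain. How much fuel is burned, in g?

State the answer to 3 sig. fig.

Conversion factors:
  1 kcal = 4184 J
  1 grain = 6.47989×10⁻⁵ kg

0.0365 day → 3153.6 s
E = P × t = 34200 × 3153.6 = 1.07853×10⁸ J
0.127 kcal/grain → 8.20026×10⁶ J/kg
m = E / e_s = 1.07853×10⁸ / 8.20026×10⁶ = 13.1524 kg
In g: 13.1524 / 0.001 = 13152.4 g

1.32×10⁴ g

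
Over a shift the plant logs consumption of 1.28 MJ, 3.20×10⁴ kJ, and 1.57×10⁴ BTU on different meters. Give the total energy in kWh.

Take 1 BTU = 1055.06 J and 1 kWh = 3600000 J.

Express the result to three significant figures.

13.8 kWh

1.28 MJ × 1000000 = 1.28×10⁶ J
3.20×10⁴ kJ × 1000 = 3.2×10⁷ J
1.57×10⁴ BTU × 1055.06 = 1.65644×10⁷ J
Combined: 1.28×10⁶ + 3.2×10⁷ + 1.65644×10⁷ = 4.98444×10⁷ J
In kWh: 4.98444×10⁷ / 3600000 = 13.8457 kWh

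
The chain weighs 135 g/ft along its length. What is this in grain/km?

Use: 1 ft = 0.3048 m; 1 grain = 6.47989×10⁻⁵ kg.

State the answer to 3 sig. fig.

6.84×10⁶ grain/km

135 g/ft × 0.001 kg/g ÷ 0.3048 m/ft = 0.442913 kg/m
0.442913 kg/m ÷ 6.47989×10⁻⁵ kg/grain × 1000 m/km = 6.83519×10⁶ grain/km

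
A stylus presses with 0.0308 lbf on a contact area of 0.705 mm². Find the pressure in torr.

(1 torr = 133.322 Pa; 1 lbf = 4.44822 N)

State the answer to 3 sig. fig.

0.0308 lbf × 4.44822 → 0.137005 N
0.705 mm² × 10⁻⁶ → 7.05×10⁻⁷ m²
P = F / A = 0.137005 N / 7.05×10⁻⁷ m² = 194333 Pa
194333 Pa ÷ (133.322 Pa/torr) = 1457.62 torr

1460 torr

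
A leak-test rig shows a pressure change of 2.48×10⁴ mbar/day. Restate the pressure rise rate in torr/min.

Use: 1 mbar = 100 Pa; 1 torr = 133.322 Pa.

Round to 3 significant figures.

2.48×10⁴ mbar/day × 100 Pa/mbar ÷ 86400 s/day = 28.7037 Pa/s
28.7037 Pa/s ÷ 133.322 Pa/torr × 60 s/min = 12.9178 torr/min

12.9 torr/min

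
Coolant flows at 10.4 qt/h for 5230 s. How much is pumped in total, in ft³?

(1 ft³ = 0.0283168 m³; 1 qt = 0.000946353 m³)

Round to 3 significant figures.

10.4 qt/h → 2.73391×10⁻⁶ m³/s
V = Q × t = 2.73391×10⁻⁶ × 5230 = 0.0142983 m³
In ft³: 0.0142983 / 0.0283168 = 0.504941 ft³

0.505 ft³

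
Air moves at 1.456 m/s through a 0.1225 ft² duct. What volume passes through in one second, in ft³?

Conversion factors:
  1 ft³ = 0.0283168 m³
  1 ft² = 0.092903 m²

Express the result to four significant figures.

0.1225 ft² × 0.092903 → 0.0113806 m²
V = v × A × t = 1.456 m/s × 0.0113806 m² × 1 s = 0.0165702 m³
0.0165702 m³ ÷ (0.0283168 m³/ft³) = 0.585172 ft³

0.5852 ft³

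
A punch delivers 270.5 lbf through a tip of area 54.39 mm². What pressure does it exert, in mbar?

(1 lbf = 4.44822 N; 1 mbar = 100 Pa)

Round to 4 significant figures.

270.5 lbf × 4.44822 = 1203.24 N
54.39 mm² × 10⁻⁶ = 5.439×10⁻⁵ m²
P = F / A = 1203.24 N / 5.439×10⁻⁵ m² = 2.21224×10⁷ Pa
2.21224×10⁷ Pa ÷ (100 Pa/mbar) = 221224 mbar

2.212×10⁵ mbar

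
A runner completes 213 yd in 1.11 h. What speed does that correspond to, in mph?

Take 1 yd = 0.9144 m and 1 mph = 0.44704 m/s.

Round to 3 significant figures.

213 yd × 0.9144 = 194.767 m
1.11 h × 3600 = 3996 s
v = d / t = 194.767 m / 3996 s = 0.0487405 m/s
0.0487405 m/s ÷ (0.44704 m/s/mph) = 0.109029 mph

0.109 mph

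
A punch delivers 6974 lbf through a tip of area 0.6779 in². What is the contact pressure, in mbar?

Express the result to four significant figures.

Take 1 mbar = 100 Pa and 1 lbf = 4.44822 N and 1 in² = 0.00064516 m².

6974 lbf × 4.44822 → 31021.9 N
0.6779 in² × 0.00064516 → 4.37354×10⁻⁴ m²
P = F / A = 31021.9 N / 4.37354×10⁻⁴ m² = 7.09309×10⁷ Pa
7.09309×10⁷ Pa ÷ (100 Pa/mbar) = 709309 mbar

7.093×10⁵ mbar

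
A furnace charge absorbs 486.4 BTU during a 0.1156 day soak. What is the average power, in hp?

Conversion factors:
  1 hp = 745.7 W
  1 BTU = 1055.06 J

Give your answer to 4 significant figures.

486.4 BTU × 1055.06 = 513181 J
0.1156 day × 86400 = 9987.84 s
P = E / t = 513181 J / 9987.84 s = 51.3806 W
51.3806 W ÷ (745.7 W/hp) = 0.0689025 hp

0.06890 hp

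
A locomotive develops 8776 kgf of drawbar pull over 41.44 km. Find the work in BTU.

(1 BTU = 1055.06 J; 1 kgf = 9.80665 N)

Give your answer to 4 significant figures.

3.380×10⁶ BTU

8776 kgf × 9.80665 = 86063.2 N
41.44 km × 1000 = 41440 m
W = F × d = 86063.2 N × 41440 m = 3.56646×10⁹ J
3.56646×10⁹ J ÷ (1055.06 J/BTU) = 3.38034×10⁶ BTU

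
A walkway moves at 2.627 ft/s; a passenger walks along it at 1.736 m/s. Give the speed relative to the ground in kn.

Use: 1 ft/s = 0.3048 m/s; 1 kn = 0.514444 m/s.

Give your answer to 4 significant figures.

2.627 ft/s × 0.3048 = 0.80071 m/s
1.736 m/s (already m/s)
Total: 0.80071 + 1.736 = 2.53671 m/s
In kn: 2.53671 / 0.514444 = 4.93097 kn

4.931 kn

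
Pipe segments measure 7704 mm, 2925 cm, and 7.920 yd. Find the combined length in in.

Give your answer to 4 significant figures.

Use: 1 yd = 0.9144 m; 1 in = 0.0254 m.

7704 mm × 0.001 → 7.704 m
2925 cm × 0.01 → 29.25 m
7.920 yd × 0.9144 → 7.24205 m
Total: 7.704 + 29.25 + 7.24205 = 44.196 m
In in: 44.196 / 0.0254 = 1740 in

1740 in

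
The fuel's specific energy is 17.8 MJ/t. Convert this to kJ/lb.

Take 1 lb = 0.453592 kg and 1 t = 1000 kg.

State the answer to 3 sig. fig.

8.07 kJ/lb

17.8 MJ/t × 1000000 J/MJ ÷ 1000 kg/t = 17800 J/kg
17800 J/kg ÷ 1000 J/kJ × 0.453592 kg/lb = 8.07394 kJ/lb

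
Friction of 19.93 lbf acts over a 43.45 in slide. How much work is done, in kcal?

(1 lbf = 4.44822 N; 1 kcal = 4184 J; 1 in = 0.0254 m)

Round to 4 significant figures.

19.93 lbf × 4.44822 → 88.653 N
43.45 in × 0.0254 → 1.10363 m
W = F × d = 88.653 N × 1.10363 m = 97.8401 J
97.8401 J ÷ (4184 J/kcal) = 0.0233843 kcal

0.02338 kcal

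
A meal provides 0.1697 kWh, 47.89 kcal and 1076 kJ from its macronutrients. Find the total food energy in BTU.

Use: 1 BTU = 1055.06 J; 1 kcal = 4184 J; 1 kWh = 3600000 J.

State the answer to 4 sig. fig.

1789 BTU

0.1697 kWh × 3600000 = 610920 J
47.89 kcal × 4184 = 200372 J
1076 kJ × 1000 = 1.076×10⁶ J
Combined: 610920 + 200372 + 1.076×10⁶ = 1.88729×10⁶ J
In BTU: 1.88729×10⁶ / 1055.06 = 1788.8 BTU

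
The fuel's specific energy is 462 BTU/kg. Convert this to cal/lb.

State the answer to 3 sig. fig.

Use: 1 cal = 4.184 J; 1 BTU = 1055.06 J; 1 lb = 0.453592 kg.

462 BTU/kg × 1055.06 J/BTU = 487438 J/kg
487438 J/kg ÷ 4.184 J/cal × 0.453592 kg/lb = 52843.7 cal/lb

5.28×10⁴ cal/lb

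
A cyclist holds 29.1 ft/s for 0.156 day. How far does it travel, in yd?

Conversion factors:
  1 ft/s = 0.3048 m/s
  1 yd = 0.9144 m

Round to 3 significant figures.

1.31×10⁵ yd

29.1 ft/s × 0.3048 → 8.86968 m/s
0.156 day × 86400 → 13478.4 s
d = v × t = 8.86968 m/s × 13478.4 s = 119549 m
119549 m ÷ (0.9144 m/yd) = 130740 yd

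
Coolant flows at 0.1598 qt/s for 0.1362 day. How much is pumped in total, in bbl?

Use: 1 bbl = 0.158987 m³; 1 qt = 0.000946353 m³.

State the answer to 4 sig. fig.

11.19 bbl

0.1598 qt/s → 1.51227×10⁻⁴ m³/s
0.1362 day → 11767.7 s
V = Q × t = 1.51227×10⁻⁴ × 11767.7 = 1.77959 m³
In bbl: 1.77959 / 0.158987 = 11.1933 bbl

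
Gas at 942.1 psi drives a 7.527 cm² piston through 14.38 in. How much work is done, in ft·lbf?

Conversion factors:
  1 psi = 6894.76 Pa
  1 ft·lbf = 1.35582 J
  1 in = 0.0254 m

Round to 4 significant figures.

1317 ft·lbf

942.1 psi → 6.49555×10⁶ Pa
7.527 cm² → 7.527×10⁻⁴ m²
F = P × A = 6.49555×10⁶ × 7.527×10⁻⁴ = 4889.2 N
14.38 in → 0.365252 m
W = F × d = 4889.2 × 0.365252 = 1785.79 J
In ft·lbf: 1785.79 / 1.35582 = 1317.13 ft·lbf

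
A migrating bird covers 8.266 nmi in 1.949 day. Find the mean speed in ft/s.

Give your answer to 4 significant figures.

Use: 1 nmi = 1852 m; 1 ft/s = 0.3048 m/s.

8.266 nmi × 1852 → 15308.6 m
1.949 day × 86400 → 168394 s
v = d / t = 15308.6 m / 168394 s = 0.0909094 m/s
0.0909094 m/s ÷ (0.3048 m/s/ft/s) = 0.298259 ft/s

0.2983 ft/s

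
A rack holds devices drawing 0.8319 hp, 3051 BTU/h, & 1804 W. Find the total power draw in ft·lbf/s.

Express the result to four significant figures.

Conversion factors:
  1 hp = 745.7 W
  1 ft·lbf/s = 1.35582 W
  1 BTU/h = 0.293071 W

0.8319 hp × 745.7 = 620.348 W
3051 BTU/h × 0.293071 = 894.16 W
1804 W (already W)
Combined: 620.348 + 894.16 + 1804 = 3318.51 W
In ft·lbf/s: 3318.51 / 1.35582 = 2447.6 ft·lbf/s

2448 ft·lbf/s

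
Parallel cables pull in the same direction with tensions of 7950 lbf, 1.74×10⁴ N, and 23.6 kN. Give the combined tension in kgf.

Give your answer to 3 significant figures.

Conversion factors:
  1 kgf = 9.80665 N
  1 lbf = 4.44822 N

7790 kgf

7950 lbf × 4.44822 → 35363.3 N
1.74×10⁴ N (already N)
23.6 kN × 1000 → 23600 N
Sum: 35363.3 + 17400 + 23600 = 76363.3 N
In kgf: 76363.3 / 9.80665 = 7786.89 kgf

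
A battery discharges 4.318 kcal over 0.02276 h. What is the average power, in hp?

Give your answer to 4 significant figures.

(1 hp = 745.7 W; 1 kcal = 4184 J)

4.318 kcal × 4184 → 18066.5 J
0.02276 h × 3600 → 81.936 s
P = E / t = 18066.5 J / 81.936 s = 220.495 W
220.495 W ÷ (745.7 W/hp) = 0.295689 hp

0.2957 hp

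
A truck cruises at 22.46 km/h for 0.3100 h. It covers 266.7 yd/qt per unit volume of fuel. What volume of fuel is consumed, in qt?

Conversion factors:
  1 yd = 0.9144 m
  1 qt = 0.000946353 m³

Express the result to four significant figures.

22.46 km/h → 6.23889 m/s
0.3100 h → 1116 s
d = v × t = 6.23889 × 1116 = 6962.6 m
266.7 yd/qt → 257695 m/m³
V = d / (distance per unit fuel) = 6962.6 / 257695 = 0.0270188 m³
In qt: 0.0270188 / 0.000946353 = 28.5504 qt

28.55 qt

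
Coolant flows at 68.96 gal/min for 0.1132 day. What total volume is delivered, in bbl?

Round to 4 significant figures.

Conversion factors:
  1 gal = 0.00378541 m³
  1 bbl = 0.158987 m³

68.96 gal/min → 0.0043507 m³/s
0.1132 day → 9780.48 s
V = Q × t = 0.0043507 × 9780.48 = 42.5519 m³
In bbl: 42.5519 / 0.158987 = 267.644 bbl

267.6 bbl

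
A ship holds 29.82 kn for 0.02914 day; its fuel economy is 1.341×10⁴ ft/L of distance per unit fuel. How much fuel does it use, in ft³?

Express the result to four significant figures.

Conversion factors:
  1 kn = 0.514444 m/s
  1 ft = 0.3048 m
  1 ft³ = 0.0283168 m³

29.82 kn → 15.3407 m/s
0.02914 day → 2517.7 s
d = v × t = 15.3407 × 2517.7 = 38623.3 m
1.341×10⁴ ft/L → 4.08737×10⁶ m/m³
V = d / (distance per unit fuel) = 38623.3 / 4.08737×10⁶ = 0.00944943 m³
In ft³: 0.00944943 / 0.0283168 = 0.333704 ft³

0.3337 ft³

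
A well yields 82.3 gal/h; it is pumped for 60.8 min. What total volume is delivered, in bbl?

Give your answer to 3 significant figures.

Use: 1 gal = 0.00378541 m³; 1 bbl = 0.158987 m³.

1.99 bbl

82.3 gal/h → 8.65387×10⁻⁵ m³/s
60.8 min → 3648 s
V = Q × t = 8.65387×10⁻⁵ × 3648 = 0.315693 m³
In bbl: 0.315693 / 0.158987 = 1.98565 bbl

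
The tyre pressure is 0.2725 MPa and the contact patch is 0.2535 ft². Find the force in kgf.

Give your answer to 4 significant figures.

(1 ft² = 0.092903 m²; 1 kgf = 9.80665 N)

654.4 kgf

0.2725 MPa × 1000000 → 272500 Pa
0.2535 ft² × 0.092903 → 0.0235509 m²
F = P × A = 272500 Pa × 0.0235509 m² = 6417.62 N
6417.62 N ÷ (9.80665 N/kgf) = 654.415 kgf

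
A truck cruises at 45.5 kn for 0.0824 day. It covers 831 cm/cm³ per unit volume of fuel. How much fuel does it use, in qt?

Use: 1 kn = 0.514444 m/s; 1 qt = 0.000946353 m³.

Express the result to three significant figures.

21.2 qt

45.5 kn → 23.4072 m/s
0.0824 day → 7119.36 s
d = v × t = 23.4072 × 7119.36 = 166644 m
831 cm/cm³ → 8.31×10⁶ m/m³
V = d / (distance per unit fuel) = 166644 / 8.31×10⁶ = 0.0200534 m³
In qt: 0.0200534 / 0.000946353 = 21.1902 qt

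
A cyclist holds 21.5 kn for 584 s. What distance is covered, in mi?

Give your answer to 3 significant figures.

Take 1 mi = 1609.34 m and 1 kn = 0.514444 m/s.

4.01 mi

21.5 kn × 0.514444 → 11.0605 m/s
d = v × t = 11.0605 m/s × 584 s = 6459.33 m
6459.33 m ÷ (1609.34 m/mi) = 4.01365 mi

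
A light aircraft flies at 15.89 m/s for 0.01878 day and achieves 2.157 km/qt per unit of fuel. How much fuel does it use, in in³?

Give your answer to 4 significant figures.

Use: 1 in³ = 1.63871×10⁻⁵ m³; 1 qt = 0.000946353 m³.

0.01878 day → 1622.59 s
d = v × t = 15.89 × 1622.59 = 25783 m
2.157 km/qt → 2.27928×10⁶ m/m³
V = d / (distance per unit fuel) = 25783 / 2.27928×10⁶ = 0.0113119 m³
In in³: 0.0113119 / 1.63871×10⁻⁵ = 690.293 in³

690.3 in³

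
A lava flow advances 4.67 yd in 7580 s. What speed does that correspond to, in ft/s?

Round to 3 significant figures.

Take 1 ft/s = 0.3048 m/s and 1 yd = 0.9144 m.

0.00185 ft/s

4.67 yd × 0.9144 → 4.27025 m
v = d / t = 4.27025 m / 7580 s = 5.63358×10⁻⁴ m/s
5.63358×10⁻⁴ m/s ÷ (0.3048 m/s/ft/s) = 0.00184829 ft/s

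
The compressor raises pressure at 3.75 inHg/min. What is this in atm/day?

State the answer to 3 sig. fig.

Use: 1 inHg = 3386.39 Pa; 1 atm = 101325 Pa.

3.75 inHg/min × 3386.39 Pa/inHg ÷ 60 s/min = 211.649 Pa/s
211.649 Pa/s ÷ 101325 Pa/atm × 86400 s/day = 180.473 atm/day

180 atm/day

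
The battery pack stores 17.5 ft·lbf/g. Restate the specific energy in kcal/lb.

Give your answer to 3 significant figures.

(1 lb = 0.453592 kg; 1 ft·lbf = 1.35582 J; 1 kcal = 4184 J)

2.57 kcal/lb

17.5 ft·lbf/g × 1.35582 J/ft·lbf ÷ 0.001 kg/g = 23726.8 J/kg
23726.8 J/kg ÷ 4184 J/kcal × 0.453592 kg/lb = 2.57225 kcal/lb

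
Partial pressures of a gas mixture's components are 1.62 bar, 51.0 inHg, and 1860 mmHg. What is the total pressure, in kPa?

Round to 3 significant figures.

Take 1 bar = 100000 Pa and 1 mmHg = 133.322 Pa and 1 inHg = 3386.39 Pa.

1.62 bar × 100000 → 162000 Pa
51.0 inHg × 3386.39 → 172706 Pa
1860 mmHg × 133.322 → 247979 Pa
Sum: 162000 + 172706 + 247979 = 582685 Pa
In kPa: 582685 / 1000 = 582.685 kPa

583 kPa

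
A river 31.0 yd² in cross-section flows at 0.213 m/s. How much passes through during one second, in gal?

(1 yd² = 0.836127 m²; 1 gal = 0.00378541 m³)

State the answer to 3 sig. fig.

1460 gal

31.0 yd² × 0.836127 → 25.9199 m²
V = v × A × t = 0.213 m/s × 25.9199 m² × 1 s = 5.52094 m³
5.52094 m³ ÷ (0.00378541 m³/gal) = 1458.48 gal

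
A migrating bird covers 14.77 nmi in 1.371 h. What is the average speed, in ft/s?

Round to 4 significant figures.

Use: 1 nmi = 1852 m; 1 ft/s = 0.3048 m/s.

18.18 ft/s

14.77 nmi × 1852 = 27354 m
1.371 h × 3600 = 4935.6 s
v = d / t = 27354 m / 4935.6 s = 5.54218 m/s
5.54218 m/s ÷ (0.3048 m/s/ft/s) = 18.183 ft/s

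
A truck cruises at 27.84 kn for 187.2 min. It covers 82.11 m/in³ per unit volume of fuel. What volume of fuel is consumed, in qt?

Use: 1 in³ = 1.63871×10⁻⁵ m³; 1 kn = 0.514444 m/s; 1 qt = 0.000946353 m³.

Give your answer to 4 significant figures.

27.84 kn → 14.3221 m/s
187.2 min → 11232 s
d = v × t = 14.3221 × 11232 = 160866 m
82.11 m/in³ → 5.01065×10⁶ m/m³
V = d / (distance per unit fuel) = 160866 / 5.01065×10⁶ = 0.0321048 m³
In qt: 0.0321048 / 0.000946353 = 33.9248 qt

33.92 qt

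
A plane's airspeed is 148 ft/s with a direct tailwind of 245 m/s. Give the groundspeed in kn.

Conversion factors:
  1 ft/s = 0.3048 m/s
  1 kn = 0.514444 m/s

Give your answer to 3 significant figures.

564 kn

148 ft/s × 0.3048 = 45.1104 m/s
245 m/s (already m/s)
Total: 45.1104 + 245 = 290.11 m/s
In kn: 290.11 / 0.514444 = 563.929 kn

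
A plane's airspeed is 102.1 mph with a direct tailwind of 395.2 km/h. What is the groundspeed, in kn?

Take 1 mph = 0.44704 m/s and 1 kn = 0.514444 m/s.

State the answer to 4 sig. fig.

102.1 mph × 0.44704 → 45.6428 m/s
395.2 km/h × (1/3.6) → 109.778 m/s
Sum: 45.6428 + 109.778 = 155.421 m/s
In kn: 155.421 / 0.514444 = 302.115 kn

302.1 kn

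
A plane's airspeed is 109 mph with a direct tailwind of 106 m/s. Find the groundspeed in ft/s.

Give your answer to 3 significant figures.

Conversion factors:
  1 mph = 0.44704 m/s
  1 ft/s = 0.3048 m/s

109 mph × 0.44704 = 48.7274 m/s
106 m/s (already m/s)
Combined: 48.7274 + 106 = 154.727 m/s
In ft/s: 154.727 / 0.3048 = 507.635 ft/s

508 ft/s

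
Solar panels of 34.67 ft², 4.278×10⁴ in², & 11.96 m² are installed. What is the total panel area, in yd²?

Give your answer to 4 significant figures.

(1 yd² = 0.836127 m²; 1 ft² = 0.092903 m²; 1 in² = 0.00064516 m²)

34.67 ft² × 0.092903 = 3.22095 m²
4.278×10⁴ in² × 0.00064516 = 27.5999 m²
11.96 m² (already m²)
Combined: 3.22095 + 27.5999 + 11.96 = 42.7808 m²
In yd²: 42.7808 / 0.836127 = 51.1654 yd²

51.17 yd²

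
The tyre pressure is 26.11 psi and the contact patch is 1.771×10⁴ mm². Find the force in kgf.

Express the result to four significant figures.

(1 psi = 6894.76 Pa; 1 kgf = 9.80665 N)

325.1 kgf

26.11 psi × 6894.76 → 180022 Pa
1.771×10⁴ mm² × 10⁻⁶ → 0.01771 m²
F = P × A = 180022 Pa × 0.01771 m² = 3188.19 N
3188.19 N ÷ (9.80665 N/kgf) = 325.105 kgf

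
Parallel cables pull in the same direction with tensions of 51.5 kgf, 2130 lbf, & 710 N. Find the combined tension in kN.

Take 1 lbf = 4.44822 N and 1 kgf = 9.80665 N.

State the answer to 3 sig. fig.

10.7 kN

51.5 kgf × 9.80665 = 505.042 N
2130 lbf × 4.44822 = 9474.71 N
710 N (already N)
Combined: 505.042 + 9474.71 + 710 = 10689.8 N
In kN: 10689.8 / 1000 = 10.6898 kN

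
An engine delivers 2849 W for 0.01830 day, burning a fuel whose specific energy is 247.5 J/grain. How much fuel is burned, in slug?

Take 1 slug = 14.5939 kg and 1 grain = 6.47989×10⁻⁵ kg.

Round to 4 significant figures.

0.01830 day → 1581.12 s
E = P × t = 2849 × 1581.12 = 4.50461×10⁶ J
247.5 J/grain → 3.81951×10⁶ J/kg
m = E / e_s = 4.50461×10⁶ / 3.81951×10⁶ = 1.17937 kg
In slug: 1.17937 / 14.5939 = 0.0808125 slug

0.08081 slug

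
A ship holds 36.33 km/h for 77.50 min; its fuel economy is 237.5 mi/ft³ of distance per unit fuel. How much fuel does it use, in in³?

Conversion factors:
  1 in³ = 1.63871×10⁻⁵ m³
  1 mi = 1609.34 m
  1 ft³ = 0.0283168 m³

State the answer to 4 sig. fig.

36.33 km/h → 10.0917 m/s
77.50 min → 4650 s
d = v × t = 10.0917 × 4650 = 46926.4 m
237.5 mi/ft³ → 1.34979×10⁷ m/m³
V = d / (distance per unit fuel) = 46926.4 / 1.34979×10⁷ = 0.00347657 m³
In in³: 0.00347657 / 1.63871×10⁻⁵ = 212.153 in³

212.2 in³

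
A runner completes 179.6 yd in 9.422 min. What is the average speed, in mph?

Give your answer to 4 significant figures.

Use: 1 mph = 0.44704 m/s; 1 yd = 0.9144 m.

179.6 yd × 0.9144 = 164.226 m
9.422 min × 60 = 565.32 s
v = d / t = 164.226 m / 565.32 s = 0.290501 m/s
0.290501 m/s ÷ (0.44704 m/s/mph) = 0.649832 mph

0.6498 mph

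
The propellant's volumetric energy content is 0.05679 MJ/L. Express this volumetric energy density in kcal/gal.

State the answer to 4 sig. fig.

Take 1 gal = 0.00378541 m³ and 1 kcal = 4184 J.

51.38 kcal/gal

0.05679 MJ/L × 1000000 J/MJ ÷ 0.001 m³/L = 5.679×10⁷ J/m³
5.679×10⁷ J/m³ ÷ 4184 J/kcal × 0.00378541 m³/gal = 51.3799 kcal/gal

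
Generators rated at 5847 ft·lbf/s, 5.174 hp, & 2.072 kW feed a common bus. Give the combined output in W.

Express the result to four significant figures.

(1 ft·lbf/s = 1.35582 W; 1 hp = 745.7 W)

1.386×10⁴ W

5847 ft·lbf/s × 1.35582 = 7927.48 W
5.174 hp × 745.7 = 3858.25 W
2.072 kW × 1000 = 2072 W
Combined: 7927.48 + 3858.25 + 2072 = 13857.7 W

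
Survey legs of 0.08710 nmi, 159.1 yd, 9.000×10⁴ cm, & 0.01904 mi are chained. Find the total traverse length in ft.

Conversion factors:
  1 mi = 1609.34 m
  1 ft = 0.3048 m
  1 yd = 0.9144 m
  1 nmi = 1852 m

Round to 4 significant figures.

0.08710 nmi × 1852 = 161.309 m
159.1 yd × 0.9144 = 145.481 m
9.000×10⁴ cm × 0.01 = 900 m
0.01904 mi × 1609.34 = 30.6418 m
Combined: 161.309 + 145.481 + 900 + 30.6418 = 1237.43 m
In ft: 1237.43 / 0.3048 = 4059.81 ft

4060 ft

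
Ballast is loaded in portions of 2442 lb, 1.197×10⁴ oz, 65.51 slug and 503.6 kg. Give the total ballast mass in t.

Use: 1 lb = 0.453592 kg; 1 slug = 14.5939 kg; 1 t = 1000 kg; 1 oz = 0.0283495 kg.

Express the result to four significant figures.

2442 lb × 0.453592 = 1107.67 kg
1.197×10⁴ oz × 0.0283495 = 339.344 kg
65.51 slug × 14.5939 = 956.046 kg
503.6 kg (already kg)
Combined: 1107.67 + 339.344 + 956.046 + 503.6 = 2906.66 kg
In t: 2906.66 / 1000 = 2.90666 t

2.907 t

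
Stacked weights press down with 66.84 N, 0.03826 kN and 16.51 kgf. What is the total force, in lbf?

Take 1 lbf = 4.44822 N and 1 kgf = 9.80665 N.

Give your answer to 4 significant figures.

66.84 N (already N)
0.03826 kN × 1000 = 38.26 N
16.51 kgf × 9.80665 = 161.908 N
Total: 66.84 + 38.26 + 161.908 = 267.008 N
In lbf: 267.008 / 4.44822 = 60.0258 lbf

60.03 lbf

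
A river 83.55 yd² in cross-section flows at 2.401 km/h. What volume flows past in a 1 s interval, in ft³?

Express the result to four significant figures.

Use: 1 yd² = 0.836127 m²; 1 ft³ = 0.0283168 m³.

1645 ft³

2.401 km/h × (1/3.6) = 0.666944 m/s
83.55 yd² × 0.836127 = 69.8584 m²
V = v × A × t = 0.666944 m/s × 69.8584 m² × 1 s = 46.5916 m³
46.5916 m³ ÷ (0.0283168 m³/ft³) = 1645.37 ft³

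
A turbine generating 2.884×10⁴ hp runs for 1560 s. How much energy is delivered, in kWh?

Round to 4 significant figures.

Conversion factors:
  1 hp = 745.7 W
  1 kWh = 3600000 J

9319 kWh

2.884×10⁴ hp × 745.7 → 2.1506×10⁷ W
E = P × t = 2.1506×10⁷ W × 1560 s = 3.35494×10¹⁰ J
3.35494×10¹⁰ J ÷ (3600000 J/kWh) = 9319.28 kWh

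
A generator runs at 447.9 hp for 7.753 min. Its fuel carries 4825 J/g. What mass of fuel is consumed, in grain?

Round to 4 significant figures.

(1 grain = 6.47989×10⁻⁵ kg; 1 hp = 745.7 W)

447.9 hp → 333999 W
7.753 min → 465.18 s
E = P × t = 333999 × 465.18 = 1.5537×10⁸ J
4825 J/g → 4.825×10⁶ J/kg
m = E / e_s = 1.5537×10⁸ / 4.825×10⁶ = 32.201 kg
In grain: 32.201 / 6.47989×10⁻⁵ = 496937 grain

4.969×10⁵ grain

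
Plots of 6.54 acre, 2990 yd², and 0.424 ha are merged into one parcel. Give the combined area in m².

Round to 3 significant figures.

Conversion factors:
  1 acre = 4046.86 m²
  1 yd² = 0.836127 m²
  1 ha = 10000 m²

6.54 acre × 4046.86 = 26466.5 m²
2990 yd² × 0.836127 = 2500.02 m²
0.424 ha × 10000 = 4240 m²
Sum: 26466.5 + 2500.02 + 4240 = 33206.5 m²

3.32×10⁴ m²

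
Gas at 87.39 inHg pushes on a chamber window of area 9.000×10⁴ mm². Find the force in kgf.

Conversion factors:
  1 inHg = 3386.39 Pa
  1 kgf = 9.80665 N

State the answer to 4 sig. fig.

2716 kgf

87.39 inHg × 3386.39 = 295937 Pa
9.000×10⁴ mm² × 10⁻⁶ = 0.09 m²
F = P × A = 295937 Pa × 0.09 m² = 26634.3 N
26634.3 N ÷ (9.80665 N/kgf) = 2715.94 kgf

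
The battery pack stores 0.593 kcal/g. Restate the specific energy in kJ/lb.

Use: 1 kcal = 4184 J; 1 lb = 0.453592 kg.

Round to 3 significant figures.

0.593 kcal/g × 4184 J/kcal ÷ 0.001 kg/g = 2.48111×10⁶ J/kg
2.48111×10⁶ J/kg ÷ 1000 J/kJ × 0.453592 kg/lb = 1125.41 kJ/lb

1130 kJ/lb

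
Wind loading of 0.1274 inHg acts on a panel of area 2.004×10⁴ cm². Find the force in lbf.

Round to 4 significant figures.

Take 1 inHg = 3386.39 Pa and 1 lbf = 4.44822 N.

0.1274 inHg × 3386.39 → 431.426 Pa
2.004×10⁴ cm² × 0.0001 → 2.004 m²
F = P × A = 431.426 Pa × 2.004 m² = 864.578 N
864.578 N ÷ (4.44822 N/lbf) = 194.365 lbf

194.4 lbf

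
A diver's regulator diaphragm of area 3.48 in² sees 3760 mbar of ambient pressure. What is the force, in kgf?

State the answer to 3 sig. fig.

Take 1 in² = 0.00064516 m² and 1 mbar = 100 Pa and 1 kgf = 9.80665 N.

86.1 kgf

3760 mbar × 100 → 376000 Pa
3.48 in² × 0.00064516 → 0.00224516 m²
F = P × A = 376000 Pa × 0.00224516 m² = 844.18 N
844.18 N ÷ (9.80665 N/kgf) = 86.0824 kgf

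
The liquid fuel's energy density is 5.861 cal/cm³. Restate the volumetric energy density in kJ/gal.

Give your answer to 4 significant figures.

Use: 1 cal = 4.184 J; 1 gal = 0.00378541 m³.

92.83 kJ/gal

5.861 cal/cm³ × 4.184 J/cal ÷ 10⁻⁶ m³/cm³ = 2.45224×10⁷ J/m³
2.45224×10⁷ J/m³ ÷ 1000 J/kJ × 0.00378541 m³/gal = 92.8273 kJ/gal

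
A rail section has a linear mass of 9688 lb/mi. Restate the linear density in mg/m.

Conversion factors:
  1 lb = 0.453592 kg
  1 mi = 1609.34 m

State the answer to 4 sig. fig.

2.731×10⁶ mg/m

9688 lb/mi × 0.453592 kg/lb ÷ 1609.34 m/mi = 2.73056 kg/m
2.73056 kg/m ÷ 10⁻⁶ kg/mg = 2.73056×10⁶ mg/m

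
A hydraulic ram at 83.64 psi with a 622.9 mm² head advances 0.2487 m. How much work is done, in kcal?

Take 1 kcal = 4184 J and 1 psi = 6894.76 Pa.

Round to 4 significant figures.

83.64 psi → 576678 Pa
622.9 mm² → 6.229×10⁻⁴ m²
F = P × A = 576678 × 6.229×10⁻⁴ = 359.213 N
W = F × d = 359.213 × 0.2487 = 89.3363 J
In kcal: 89.3363 / 4184 = 0.0213519 kcal

0.02135 kcal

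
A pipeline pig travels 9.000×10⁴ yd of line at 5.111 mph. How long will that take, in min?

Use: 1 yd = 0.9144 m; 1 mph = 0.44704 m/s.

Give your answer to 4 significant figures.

9.000×10⁴ yd × 0.9144 → 82296 m
5.111 mph × 0.44704 → 2.28482 m/s
t = d / v = 82296 m / 2.28482 m/s = 36018.6 s
36018.6 s ÷ (60 s/min) = 600.31 min

600.3 min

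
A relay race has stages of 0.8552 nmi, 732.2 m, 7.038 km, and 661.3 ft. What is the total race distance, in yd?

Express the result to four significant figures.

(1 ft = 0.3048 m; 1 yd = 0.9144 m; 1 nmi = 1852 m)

0.8552 nmi × 1852 → 1583.83 m
732.2 m (already m)
7.038 km × 1000 → 7038 m
661.3 ft × 0.3048 → 201.564 m
Total: 1583.83 + 732.2 + 7038 + 201.564 = 9555.59 m
In yd: 9555.59 / 0.9144 = 10450.1 yd

1.045×10⁴ yd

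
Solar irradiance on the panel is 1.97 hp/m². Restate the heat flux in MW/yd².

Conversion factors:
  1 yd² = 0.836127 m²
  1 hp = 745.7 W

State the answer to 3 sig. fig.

0.00123 MW/yd²

1.97 hp/m² × 745.7 W/hp = 1469.03 W/m²
1469.03 W/m² ÷ 1000000 W/MW × 0.836127 m²/yd² = 0.0012283 MW/yd²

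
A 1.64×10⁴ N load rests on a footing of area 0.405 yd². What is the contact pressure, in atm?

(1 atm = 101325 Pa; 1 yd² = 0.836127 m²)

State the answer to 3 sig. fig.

0.478 atm

0.405 yd² × 0.836127 → 0.338631 m²
P = F / A = 16400 N / 0.338631 m² = 48430.3 Pa
48430.3 Pa ÷ (101325 Pa/atm) = 0.47797 atm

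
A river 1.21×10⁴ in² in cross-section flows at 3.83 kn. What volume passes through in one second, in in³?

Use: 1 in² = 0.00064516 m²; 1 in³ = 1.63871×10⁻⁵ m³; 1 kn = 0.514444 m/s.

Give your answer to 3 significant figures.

3.83 kn × 0.514444 = 1.97032 m/s
1.21×10⁴ in² × 0.00064516 = 7.80644 m²
V = v × A × t = 1.97032 m/s × 7.80644 m² × 1 s = 15.3812 m³
15.3812 m³ ÷ (1.63871×10⁻⁵ m³/in³) = 938616 in³

9.39×10⁵ in³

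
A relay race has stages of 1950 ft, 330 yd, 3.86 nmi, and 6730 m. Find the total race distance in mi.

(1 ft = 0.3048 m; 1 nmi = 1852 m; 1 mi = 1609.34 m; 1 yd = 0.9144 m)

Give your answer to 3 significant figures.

9.18 mi

1950 ft × 0.3048 = 594.36 m
330 yd × 0.9144 = 301.752 m
3.86 nmi × 1852 = 7148.72 m
6730 m (already m)
Total: 594.36 + 301.752 + 7148.72 + 6730 = 14774.8 m
In mi: 14774.8 / 1609.34 = 9.18066 mi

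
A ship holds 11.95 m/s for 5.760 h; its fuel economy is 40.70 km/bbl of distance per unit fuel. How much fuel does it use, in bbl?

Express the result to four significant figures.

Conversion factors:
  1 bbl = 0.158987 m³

5.760 h → 20736 s
d = v × t = 11.95 × 20736 = 247795 m
40.70 km/bbl → 255996 m/m³
V = d / (distance per unit fuel) = 247795 / 255996 = 0.967964 m³
In bbl: 0.967964 / 0.158987 = 6.08832 bbl

6.088 bbl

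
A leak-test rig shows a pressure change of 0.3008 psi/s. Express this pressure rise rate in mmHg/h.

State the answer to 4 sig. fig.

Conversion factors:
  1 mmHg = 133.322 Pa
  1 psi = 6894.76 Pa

0.3008 psi/s × 6894.76 Pa/psi = 2073.94 Pa/s
2073.94 Pa/s ÷ 133.322 Pa/mmHg × 3600 s/h = 56001.1 mmHg/h

5.600×10⁴ mmHg/h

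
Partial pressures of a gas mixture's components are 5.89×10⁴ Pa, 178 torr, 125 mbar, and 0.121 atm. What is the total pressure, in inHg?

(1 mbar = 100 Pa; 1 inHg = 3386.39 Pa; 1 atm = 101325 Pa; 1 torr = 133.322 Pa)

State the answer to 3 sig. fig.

31.7 inHg

5.89×10⁴ Pa (already Pa)
178 torr × 133.322 = 23731.3 Pa
125 mbar × 100 = 12500 Pa
0.121 atm × 101325 = 12260.3 Pa
Sum: 58900 + 23731.3 + 12500 + 12260.3 = 107392 Pa
In inHg: 107392 / 3386.39 = 31.7128 inHg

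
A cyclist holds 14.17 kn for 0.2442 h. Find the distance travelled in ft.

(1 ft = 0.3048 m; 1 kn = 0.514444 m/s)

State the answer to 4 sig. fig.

14.17 kn × 0.514444 → 7.28967 m/s
0.2442 h × 3600 → 879.12 s
d = v × t = 7.28967 m/s × 879.12 s = 6408.49 m
6408.49 m ÷ (0.3048 m/ft) = 21025.2 ft

2.103×10⁴ ft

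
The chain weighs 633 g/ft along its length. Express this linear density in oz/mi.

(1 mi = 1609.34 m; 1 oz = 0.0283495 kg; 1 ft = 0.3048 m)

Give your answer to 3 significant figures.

1.18×10⁵ oz/mi

633 g/ft × 0.001 kg/g ÷ 0.3048 m/ft = 2.07677 kg/m
2.07677 kg/m ÷ 0.0283495 kg/oz × 1609.34 m/mi = 117894 oz/mi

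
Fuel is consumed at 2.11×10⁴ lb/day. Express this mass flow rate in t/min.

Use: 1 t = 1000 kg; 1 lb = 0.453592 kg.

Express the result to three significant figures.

2.11×10⁴ lb/day × 0.453592 kg/lb ÷ 86400 s/day = 0.110773 kg/s
0.110773 kg/s ÷ 1000 kg/t × 60 s/min = 0.00664638 t/min

0.00665 t/min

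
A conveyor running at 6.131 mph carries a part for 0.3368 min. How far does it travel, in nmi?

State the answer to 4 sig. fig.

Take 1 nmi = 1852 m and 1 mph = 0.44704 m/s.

6.131 mph × 0.44704 = 2.7408 m/s
0.3368 min × 60 = 20.208 s
d = v × t = 2.7408 m/s × 20.208 s = 55.3861 m
55.3861 m ÷ (1852 m/nmi) = 0.0299061 nmi

0.02991 nmi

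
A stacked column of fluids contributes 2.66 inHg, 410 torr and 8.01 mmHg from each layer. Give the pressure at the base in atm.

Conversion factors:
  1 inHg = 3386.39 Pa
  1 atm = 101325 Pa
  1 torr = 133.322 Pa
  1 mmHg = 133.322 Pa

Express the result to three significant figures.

0.639 atm

2.66 inHg × 3386.39 → 9007.8 Pa
410 torr × 133.322 → 54662 Pa
8.01 mmHg × 133.322 → 1067.91 Pa
Combined: 9007.8 + 54662 + 1067.91 = 64737.7 Pa
In atm: 64737.7 / 101325 = 0.638911 atm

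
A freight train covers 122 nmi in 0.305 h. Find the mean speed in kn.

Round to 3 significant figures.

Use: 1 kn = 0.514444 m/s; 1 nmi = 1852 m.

122 nmi × 1852 = 225944 m
0.305 h × 3600 = 1098 s
v = d / t = 225944 m / 1098 s = 205.778 m/s
205.778 m/s ÷ (0.514444 m/s/kn) = 400.001 kn

400 kn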